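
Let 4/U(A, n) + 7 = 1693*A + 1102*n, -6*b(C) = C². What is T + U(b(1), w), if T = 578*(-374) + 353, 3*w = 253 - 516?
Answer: -125474360977/581387 ≈ -2.1582e+5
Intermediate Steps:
b(C) = -C²/6
w = -263/3 (w = (253 - 516)/3 = (⅓)*(-263) = -263/3 ≈ -87.667)
T = -215819 (T = -216172 + 353 = -215819)
U(A, n) = 4/(-7 + 1102*n + 1693*A) (U(A, n) = 4/(-7 + (1693*A + 1102*n)) = 4/(-7 + (1102*n + 1693*A)) = 4/(-7 + 1102*n + 1693*A))
T + U(b(1), w) = -215819 + 4/(-7 + 1102*(-263/3) + 1693*(-⅙*1²)) = -215819 + 4/(-7 - 289826/3 + 1693*(-⅙*1)) = -215819 + 4/(-7 - 289826/3 + 1693*(-⅙)) = -215819 + 4/(-7 - 289826/3 - 1693/6) = -215819 + 4/(-581387/6) = -215819 + 4*(-6/581387) = -215819 - 24/581387 = -125474360977/581387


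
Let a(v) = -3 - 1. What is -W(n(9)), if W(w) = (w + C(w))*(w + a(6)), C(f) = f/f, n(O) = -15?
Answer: -266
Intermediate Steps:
a(v) = -4
C(f) = 1
W(w) = (1 + w)*(-4 + w) (W(w) = (w + 1)*(w - 4) = (1 + w)*(-4 + w))
-W(n(9)) = -(-4 + (-15)² - 3*(-15)) = -(-4 + 225 + 45) = -1*266 = -266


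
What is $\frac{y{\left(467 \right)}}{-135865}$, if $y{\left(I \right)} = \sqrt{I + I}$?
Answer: $- \frac{\sqrt{934}}{135865} \approx -0.00022494$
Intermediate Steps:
$y{\left(I \right)} = \sqrt{2} \sqrt{I}$ ($y{\left(I \right)} = \sqrt{2 I} = \sqrt{2} \sqrt{I}$)
$\frac{y{\left(467 \right)}}{-135865} = \frac{\sqrt{2} \sqrt{467}}{-135865} = \sqrt{934} \left(- \frac{1}{135865}\right) = - \frac{\sqrt{934}}{135865}$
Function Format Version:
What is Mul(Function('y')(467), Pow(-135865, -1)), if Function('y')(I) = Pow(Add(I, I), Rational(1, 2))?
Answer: Mul(Rational(-1, 135865), Pow(934, Rational(1, 2))) ≈ -0.00022494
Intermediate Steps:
Function('y')(I) = Mul(Pow(2, Rational(1, 2)), Pow(I, Rational(1, 2))) (Function('y')(I) = Pow(Mul(2, I), Rational(1, 2)) = Mul(Pow(2, Rational(1, 2)), Pow(I, Rational(1, 2))))
Mul(Function('y')(467), Pow(-135865, -1)) = Mul(Mul(Pow(2, Rational(1, 2)), Pow(467, Rational(1, 2))), Pow(-135865, -1)) = Mul(Pow(934, Rational(1, 2)), Rational(-1, 135865)) = Mul(Rational(-1, 135865), Pow(934, Rational(1, 2)))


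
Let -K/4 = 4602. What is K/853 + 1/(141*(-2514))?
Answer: -6525158245/302366322 ≈ -21.580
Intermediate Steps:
K = -18408 (K = -4*4602 = -18408)
K/853 + 1/(141*(-2514)) = -18408/853 + 1/(141*(-2514)) = -18408*1/853 + (1/141)*(-1/2514) = -18408/853 - 1/354474 = -6525158245/302366322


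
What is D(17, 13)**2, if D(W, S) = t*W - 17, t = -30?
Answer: 277729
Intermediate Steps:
D(W, S) = -17 - 30*W (D(W, S) = -30*W - 17 = -17 - 30*W)
D(17, 13)**2 = (-17 - 30*17)**2 = (-17 - 510)**2 = (-527)**2 = 277729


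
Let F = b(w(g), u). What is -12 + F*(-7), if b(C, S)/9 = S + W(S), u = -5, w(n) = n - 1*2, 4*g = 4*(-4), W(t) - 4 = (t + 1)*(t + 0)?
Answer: -1209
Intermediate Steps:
W(t) = 4 + t*(1 + t) (W(t) = 4 + (t + 1)*(t + 0) = 4 + (1 + t)*t = 4 + t*(1 + t))
g = -4 (g = (4*(-4))/4 = (1/4)*(-16) = -4)
w(n) = -2 + n (w(n) = n - 2 = -2 + n)
b(C, S) = 36 + 9*S**2 + 18*S (b(C, S) = 9*(S + (4 + S + S**2)) = 9*(4 + S**2 + 2*S) = 36 + 9*S**2 + 18*S)
F = 171 (F = 36 + 9*(-5)**2 + 18*(-5) = 36 + 9*25 - 90 = 36 + 225 - 90 = 171)
-12 + F*(-7) = -12 + 171*(-7) = -12 - 1197 = -1209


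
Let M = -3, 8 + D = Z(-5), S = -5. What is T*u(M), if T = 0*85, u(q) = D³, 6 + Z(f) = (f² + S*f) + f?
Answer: 0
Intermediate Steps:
Z(f) = -6 + f² - 4*f (Z(f) = -6 + ((f² - 5*f) + f) = -6 + (f² - 4*f) = -6 + f² - 4*f)
D = 31 (D = -8 + (-6 + (-5)² - 4*(-5)) = -8 + (-6 + 25 + 20) = -8 + 39 = 31)
u(q) = 29791 (u(q) = 31³ = 29791)
T = 0
T*u(M) = 0*29791 = 0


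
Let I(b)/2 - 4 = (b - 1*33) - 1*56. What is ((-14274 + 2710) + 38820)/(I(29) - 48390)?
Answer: -13628/24251 ≈ -0.56196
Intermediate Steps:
I(b) = -170 + 2*b (I(b) = 8 + 2*((b - 1*33) - 1*56) = 8 + 2*((b - 33) - 56) = 8 + 2*((-33 + b) - 56) = 8 + 2*(-89 + b) = 8 + (-178 + 2*b) = -170 + 2*b)
((-14274 + 2710) + 38820)/(I(29) - 48390) = ((-14274 + 2710) + 38820)/((-170 + 2*29) - 48390) = (-11564 + 38820)/((-170 + 58) - 48390) = 27256/(-112 - 48390) = 27256/(-48502) = 27256*(-1/48502) = -13628/24251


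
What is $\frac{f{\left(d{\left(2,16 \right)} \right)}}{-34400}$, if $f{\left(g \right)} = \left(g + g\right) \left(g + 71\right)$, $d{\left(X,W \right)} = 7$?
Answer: $- \frac{273}{8600} \approx -0.031744$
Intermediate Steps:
$f{\left(g \right)} = 2 g \left(71 + g\right)$
$\frac{f{\left(d{\left(2,16 \right)} \right)}}{-34400} = \frac{2 \cdot 7 \left(71 + 7\right)}{-34400} = 2 \cdot 7 \cdot 78 \left(- \frac{1}{34400}\right) = 1092 \left(- \frac{1}{34400}\right) = - \frac{273}{8600}$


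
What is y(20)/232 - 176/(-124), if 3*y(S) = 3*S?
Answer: 2707/1798 ≈ 1.5056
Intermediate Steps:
y(S) = S (y(S) = (3*S)/3 = S)
y(20)/232 - 176/(-124) = 20/232 - 176/(-124) = 20*(1/232) - 176*(-1/124) = 5/58 + 44/31 = 2707/1798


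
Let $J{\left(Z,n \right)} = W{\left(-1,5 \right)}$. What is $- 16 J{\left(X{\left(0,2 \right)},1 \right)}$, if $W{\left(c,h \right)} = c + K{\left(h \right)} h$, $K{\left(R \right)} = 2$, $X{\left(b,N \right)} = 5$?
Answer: $-144$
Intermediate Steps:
$W{\left(c,h \right)} = c + 2 h$
$J{\left(Z,n \right)} = 9$ ($J{\left(Z,n \right)} = -1 + 2 \cdot 5 = -1 + 10 = 9$)
$- 16 J{\left(X{\left(0,2 \right)},1 \right)} = - 16 \cdot 9 = \left(-1\right) 144 = -144$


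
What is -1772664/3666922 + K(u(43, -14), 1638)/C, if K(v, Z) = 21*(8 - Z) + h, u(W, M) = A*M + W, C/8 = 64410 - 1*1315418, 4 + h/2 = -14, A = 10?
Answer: -4403821003311/9174697514752 ≈ -0.48000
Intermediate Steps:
h = -36 (h = -8 + 2*(-14) = -8 - 28 = -36)
C = -10008064 (C = 8*(64410 - 1*1315418) = 8*(64410 - 1315418) = 8*(-1251008) = -10008064)
u(W, M) = W + 10*M (u(W, M) = 10*M + W = W + 10*M)
K(v, Z) = 132 - 21*Z (K(v, Z) = 21*(8 - Z) - 36 = (168 - 21*Z) - 36 = 132 - 21*Z)
-1772664/3666922 + K(u(43, -14), 1638)/C = -1772664/3666922 + (132 - 21*1638)/(-10008064) = -1772664*1/3666922 + (132 - 34398)*(-1/10008064) = -886332/1833461 - 34266*(-1/10008064) = -886332/1833461 + 17133/5004032 = -4403821003311/9174697514752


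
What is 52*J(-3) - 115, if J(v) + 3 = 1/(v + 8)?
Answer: -1303/5 ≈ -260.60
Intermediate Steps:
J(v) = -3 + 1/(8 + v) (J(v) = -3 + 1/(v + 8) = -3 + 1/(8 + v))
52*J(-3) - 115 = 52*((-23 - 3*(-3))/(8 - 3)) - 115 = 52*((-23 + 9)/5) - 115 = 52*((⅕)*(-14)) - 115 = 52*(-14/5) - 115 = -728/5 - 115 = -1303/5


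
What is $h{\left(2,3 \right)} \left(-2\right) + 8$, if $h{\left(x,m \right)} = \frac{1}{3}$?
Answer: $\frac{22}{3} \approx 7.3333$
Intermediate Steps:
$h{\left(x,m \right)} = \frac{1}{3}$
$h{\left(2,3 \right)} \left(-2\right) + 8 = \frac{1}{3} \left(-2\right) + 8 = - \frac{2}{3} + 8 = \frac{22}{3}$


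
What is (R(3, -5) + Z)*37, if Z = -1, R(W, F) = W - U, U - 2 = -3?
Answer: 111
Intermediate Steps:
U = -1 (U = 2 - 3 = -1)
R(W, F) = 1 + W (R(W, F) = W - 1*(-1) = W + 1 = 1 + W)
(R(3, -5) + Z)*37 = ((1 + 3) - 1)*37 = (4 - 1)*37 = 3*37 = 111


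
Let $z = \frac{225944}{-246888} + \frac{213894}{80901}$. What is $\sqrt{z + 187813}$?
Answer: $\frac{2 \sqrt{44609503241129242821}}{30823281} \approx 433.38$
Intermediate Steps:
$z = \frac{479566199}{277409529}$ ($z = 225944 \left(- \frac{1}{246888}\right) + 213894 \cdot \frac{1}{80901} = - \frac{28243}{30861} + \frac{23766}{8989} = \frac{479566199}{277409529} \approx 1.7287$)
$\sqrt{z + 187813} = \sqrt{\frac{479566199}{277409529} + 187813} = \sqrt{\frac{52101595436276}{277409529}} = \frac{2 \sqrt{44609503241129242821}}{30823281}$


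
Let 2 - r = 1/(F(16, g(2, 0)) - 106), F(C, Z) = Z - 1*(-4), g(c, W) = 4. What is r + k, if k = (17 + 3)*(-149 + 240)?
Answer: 178557/98 ≈ 1822.0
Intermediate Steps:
F(C, Z) = 4 + Z (F(C, Z) = Z + 4 = 4 + Z)
r = 197/98 (r = 2 - 1/((4 + 4) - 106) = 2 - 1/(8 - 106) = 2 - 1/(-98) = 2 - 1*(-1/98) = 2 + 1/98 = 197/98 ≈ 2.0102)
k = 1820 (k = 20*91 = 1820)
r + k = 197/98 + 1820 = 178557/98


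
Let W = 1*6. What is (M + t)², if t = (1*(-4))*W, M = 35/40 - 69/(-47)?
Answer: 66308449/141376 ≈ 469.02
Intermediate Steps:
W = 6
M = 881/376 (M = 35*(1/40) - 69*(-1/47) = 7/8 + 69/47 = 881/376 ≈ 2.3431)
t = -24 (t = (1*(-4))*6 = -4*6 = -24)
(M + t)² = (881/376 - 24)² = (-8143/376)² = 66308449/141376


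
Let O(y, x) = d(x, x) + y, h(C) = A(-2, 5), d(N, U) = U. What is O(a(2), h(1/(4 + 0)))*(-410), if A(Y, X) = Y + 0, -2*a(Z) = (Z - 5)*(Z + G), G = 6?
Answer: -4100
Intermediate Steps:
a(Z) = -(-5 + Z)*(6 + Z)/2 (a(Z) = -(Z - 5)*(Z + 6)/2 = -(-5 + Z)*(6 + Z)/2)
A(Y, X) = Y
h(C) = -2
O(y, x) = x + y
O(a(2), h(1/(4 + 0)))*(-410) = (-2 + (15 - ½*2 - ½*2²))*(-410) = (-2 + (15 - 1 - ½*4))*(-410) = (-2 + (15 - 1 - 2))*(-410) = (-2 + 12)*(-410) = 10*(-410) = -4100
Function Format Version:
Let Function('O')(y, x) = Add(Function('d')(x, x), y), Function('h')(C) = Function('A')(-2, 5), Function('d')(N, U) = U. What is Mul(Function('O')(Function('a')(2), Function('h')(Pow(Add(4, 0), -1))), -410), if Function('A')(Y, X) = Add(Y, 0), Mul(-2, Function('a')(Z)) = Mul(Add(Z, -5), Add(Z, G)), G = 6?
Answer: -4100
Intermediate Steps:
Function('a')(Z) = Mul(Rational(-1, 2), Add(-5, Z), Add(6, Z)) (Function('a')(Z) = Mul(Rational(-1, 2), Mul(Add(Z, -5), Add(Z, 6))) = Mul(Rational(-1, 2), Mul(Add(-5, Z), Add(6, Z))) = Mul(Rational(-1, 2), Add(-5, Z), Add(6, Z)))
Function('A')(Y, X) = Y
Function('h')(C) = -2
Function('O')(y, x) = Add(x, y)
Mul(Function('O')(Function('a')(2), Function('h')(Pow(Add(4, 0), -1))), -410) = Mul(Add(-2, Add(15, Mul(Rational(-1, 2), 2), Mul(Rational(-1, 2), Pow(2, 2)))), -410) = Mul(Add(-2, Add(15, -1, Mul(Rational(-1, 2), 4))), -410) = Mul(Add(-2, Add(15, -1, -2)), -410) = Mul(Add(-2, 12), -410) = Mul(10, -410) = -4100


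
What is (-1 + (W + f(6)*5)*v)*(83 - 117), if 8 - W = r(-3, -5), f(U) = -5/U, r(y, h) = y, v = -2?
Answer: 1496/3 ≈ 498.67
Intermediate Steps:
W = 11 (W = 8 - 1*(-3) = 8 + 3 = 11)
(-1 + (W + f(6)*5)*v)*(83 - 117) = (-1 + (11 - 5/6*5)*(-2))*(83 - 117) = (-1 + (11 - 5*⅙*5)*(-2))*(-34) = (-1 + (11 - ⅚*5)*(-2))*(-34) = (-1 + (11 - 25/6)*(-2))*(-34) = (-1 + (41/6)*(-2))*(-34) = (-1 - 41/3)*(-34) = -44/3*(-34) = 1496/3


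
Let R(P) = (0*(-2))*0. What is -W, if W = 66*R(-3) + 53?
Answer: -53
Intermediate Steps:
R(P) = 0 (R(P) = 0*0 = 0)
W = 53 (W = 66*0 + 53 = 0 + 53 = 53)
-W = -1*53 = -53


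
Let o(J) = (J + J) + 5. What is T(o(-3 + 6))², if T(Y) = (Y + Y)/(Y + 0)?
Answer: 4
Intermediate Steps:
o(J) = 5 + 2*J (o(J) = 2*J + 5 = 5 + 2*J)
T(Y) = 2 (T(Y) = (2*Y)/Y = 2)
T(o(-3 + 6))² = 2² = 4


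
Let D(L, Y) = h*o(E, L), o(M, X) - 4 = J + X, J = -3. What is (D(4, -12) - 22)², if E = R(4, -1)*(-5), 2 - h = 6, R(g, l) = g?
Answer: 1764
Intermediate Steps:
h = -4 (h = 2 - 1*6 = 2 - 6 = -4)
E = -20 (E = 4*(-5) = -20)
o(M, X) = 1 + X (o(M, X) = 4 + (-3 + X) = 1 + X)
D(L, Y) = -4 - 4*L (D(L, Y) = -4*(1 + L) = -4 - 4*L)
(D(4, -12) - 22)² = ((-4 - 4*4) - 22)² = ((-4 - 16) - 22)² = (-20 - 22)² = (-42)² = 1764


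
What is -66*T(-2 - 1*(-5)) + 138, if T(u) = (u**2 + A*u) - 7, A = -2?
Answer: 402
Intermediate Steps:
T(u) = -7 + u**2 - 2*u (T(u) = (u**2 - 2*u) - 7 = -7 + u**2 - 2*u)
-66*T(-2 - 1*(-5)) + 138 = -66*(-7 + (-2 - 1*(-5))**2 - 2*(-2 - 1*(-5))) + 138 = -66*(-7 + (-2 + 5)**2 - 2*(-2 + 5)) + 138 = -66*(-7 + 3**2 - 2*3) + 138 = -66*(-7 + 9 - 6) + 138 = -66*(-4) + 138 = 264 + 138 = 402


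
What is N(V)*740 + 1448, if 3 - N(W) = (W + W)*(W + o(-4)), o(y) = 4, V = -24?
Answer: -706732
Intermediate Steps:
N(W) = 3 - 2*W*(4 + W) (N(W) = 3 - (W + W)*(W + 4) = 3 - 2*W*(4 + W))
N(V)*740 + 1448 = (3 - 8*(-24) - 2*(-24)²)*740 + 1448 = (3 + 192 - 2*576)*740 + 1448 = (3 + 192 - 1152)*740 + 1448 = -957*740 + 1448 = -708180 + 1448 = -706732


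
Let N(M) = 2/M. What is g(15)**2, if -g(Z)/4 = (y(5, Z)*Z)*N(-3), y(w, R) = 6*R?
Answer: 12960000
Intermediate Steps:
g(Z) = 16*Z**2 (g(Z) = -4*(6*Z)*Z*2/(-3) = -4*6*Z**2*2*(-1/3) = -4*6*Z**2*(-2)/3 = -(-16)*Z**2 = 16*Z**2)
g(15)**2 = (16*15**2)**2 = (16*225)**2 = 3600**2 = 12960000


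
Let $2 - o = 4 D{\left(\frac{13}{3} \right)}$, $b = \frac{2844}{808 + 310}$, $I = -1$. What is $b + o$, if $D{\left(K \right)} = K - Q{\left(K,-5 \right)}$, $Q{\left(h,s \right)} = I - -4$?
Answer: $- \frac{1324}{1677} \approx -0.78951$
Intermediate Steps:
$Q{\left(h,s \right)} = 3$ ($Q{\left(h,s \right)} = -1 - -4 = -1 + 4 = 3$)
$D{\left(K \right)} = -3 + K$ ($D{\left(K \right)} = K - 3 = -3 + K$)
$b = \frac{1422}{559}$ ($b = \frac{2844}{1118} = 2844 \cdot \frac{1}{1118} = \frac{1422}{559} \approx 2.5438$)
$o = - \frac{10}{3}$ ($o = 2 - 4 \left(-3 + \frac{13}{3}\right) = 2 - 4 \cdot \frac{4}{3} = 2 - \frac{16}{3} = - \frac{10}{3} \approx -3.3333$)
$b + o = \frac{1422}{559} - \frac{10}{3} = - \frac{1324}{1677}$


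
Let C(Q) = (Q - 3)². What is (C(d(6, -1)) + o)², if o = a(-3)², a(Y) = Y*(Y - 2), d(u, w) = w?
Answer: 58081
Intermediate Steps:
C(Q) = (-3 + Q)²
a(Y) = Y*(-2 + Y)
o = 225 (o = (-3*(-2 - 3))² = (-3*(-5))² = 15² = 225)
(C(d(6, -1)) + o)² = ((-3 - 1)² + 225)² = ((-4)² + 225)² = (16 + 225)² = 241² = 58081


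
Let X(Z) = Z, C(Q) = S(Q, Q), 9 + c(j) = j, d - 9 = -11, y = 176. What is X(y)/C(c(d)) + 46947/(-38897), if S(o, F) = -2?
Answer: -3469883/38897 ≈ -89.207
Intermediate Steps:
d = -2 (d = 9 - 11 = -2)
c(j) = -9 + j
C(Q) = -2
X(y)/C(c(d)) + 46947/(-38897) = 176/(-2) + 46947/(-38897) = 176*(-½) + 46947*(-1/38897) = -88 - 46947/38897 = -3469883/38897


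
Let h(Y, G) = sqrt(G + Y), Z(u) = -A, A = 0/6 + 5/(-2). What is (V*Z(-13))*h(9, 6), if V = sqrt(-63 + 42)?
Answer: 15*I*sqrt(35)/2 ≈ 44.371*I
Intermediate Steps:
A = -5/2 (A = 0*(1/6) + 5*(-1/2) = 0 - 5/2 = -5/2 ≈ -2.5000)
Z(u) = 5/2 (Z(u) = -1*(-5/2) = 5/2)
V = I*sqrt(21) (V = sqrt(-21) = I*sqrt(21) ≈ 4.5826*I)
(V*Z(-13))*h(9, 6) = ((I*sqrt(21))*(5/2))*sqrt(6 + 9) = (5*I*sqrt(21)/2)*sqrt(15) = 15*I*sqrt(35)/2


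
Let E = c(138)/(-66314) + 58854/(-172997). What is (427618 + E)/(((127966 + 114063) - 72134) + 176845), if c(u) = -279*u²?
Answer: 245330079788993/198892197456546 ≈ 1.2335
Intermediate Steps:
E = 457638982008/5736061529 (E = -279*138²/(-66314) + 58854/(-172997) = -279*19044*(-1/66314) + 58854*(-1/172997) = -5313276*(-1/66314) - 58854/172997 = 2656638/33157 - 58854/172997 = 457638982008/5736061529 ≈ 79.783)
(427618 + E)/(((127966 + 114063) - 72134) + 176845) = (427618 + 457638982008/5736061529)/(((127966 + 114063) - 72134) + 176845) = 2453300797889930/(5736061529*((242029 - 72134) + 176845)) = 2453300797889930/(5736061529*(169895 + 176845)) = (2453300797889930/5736061529)/346740 = (2453300797889930/5736061529)*(1/346740) = 245330079788993/198892197456546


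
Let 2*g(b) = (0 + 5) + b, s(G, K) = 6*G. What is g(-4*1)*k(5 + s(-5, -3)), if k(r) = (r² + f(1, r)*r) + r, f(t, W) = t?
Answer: 575/2 ≈ 287.50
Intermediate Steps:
k(r) = r² + 2*r (k(r) = (r² + 1*r) + r = (r² + r) + r = (r + r²) + r = r² + 2*r)
g(b) = 5/2 + b/2 (g(b) = ((0 + 5) + b)/2 = (5 + b)/2 = 5/2 + b/2)
g(-4*1)*k(5 + s(-5, -3)) = (5/2 + (-4*1)/2)*((5 + 6*(-5))*(2 + (5 + 6*(-5)))) = (5/2 + (½)*(-4))*((5 - 30)*(2 + (5 - 30))) = (5/2 - 2)*(-25*(2 - 25)) = (-25*(-23))/2 = (½)*575 = 575/2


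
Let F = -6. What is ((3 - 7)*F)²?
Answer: 576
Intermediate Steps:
((3 - 7)*F)² = ((3 - 7)*(-6))² = (-4*(-6))² = 24² = 576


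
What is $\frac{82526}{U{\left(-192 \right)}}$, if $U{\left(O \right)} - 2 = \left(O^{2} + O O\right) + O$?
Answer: $\frac{41263}{36769} \approx 1.1222$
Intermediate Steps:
$U{\left(O \right)} = 2 + O + 2 O^{2}$ ($U{\left(O \right)} = 2 + \left(\left(O^{2} + O O\right) + O\right) = 2 + \left(\left(O^{2} + O^{2}\right) + O\right) = 2 + \left(2 O^{2} + O\right) = 2 + \left(O + 2 O^{2}\right) = 2 + O + 2 O^{2}$)
$\frac{82526}{U{\left(-192 \right)}} = \frac{82526}{2 - 192 + 2 \left(-192\right)^{2}} = \frac{82526}{2 - 192 + 2 \cdot 36864} = \frac{82526}{2 - 192 + 73728} = \frac{82526}{73538} = 82526 \cdot \frac{1}{73538} = \frac{41263}{36769}$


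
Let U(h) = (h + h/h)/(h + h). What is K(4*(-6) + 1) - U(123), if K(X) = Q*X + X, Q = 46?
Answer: -133025/123 ≈ -1081.5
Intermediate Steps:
U(h) = (1 + h)/(2*h) (U(h) = (h + 1)/((2*h)) = (1 + h)*(1/(2*h)) = (1 + h)/(2*h))
K(X) = 47*X (K(X) = 46*X + X = 47*X)
K(4*(-6) + 1) - U(123) = 47*(4*(-6) + 1) - (1 + 123)/(2*123) = 47*(-24 + 1) - 124/(2*123) = 47*(-23) - 1*62/123 = -1081 - 62/123 = -133025/123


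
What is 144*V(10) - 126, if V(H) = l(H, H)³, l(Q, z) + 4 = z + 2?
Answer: 73602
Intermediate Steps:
l(Q, z) = -2 + z (l(Q, z) = -4 + (z + 2) = -4 + (2 + z) = -2 + z)
V(H) = (-2 + H)³
144*V(10) - 126 = 144*(-2 + 10)³ - 126 = 144*8³ - 126 = 144*512 - 126 = 73728 - 126 = 73602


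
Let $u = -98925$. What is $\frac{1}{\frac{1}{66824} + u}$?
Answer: $- \frac{66824}{6610564199} \approx -1.0109 \cdot 10^{-5}$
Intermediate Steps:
$\frac{1}{\frac{1}{66824} + u} = \frac{1}{\frac{1}{66824} - 98925} = \frac{1}{- \frac{6610564199}{66824}} = - \frac{66824}{6610564199}$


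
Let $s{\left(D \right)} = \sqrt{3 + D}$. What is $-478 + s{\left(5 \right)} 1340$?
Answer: $-478 + 2680 \sqrt{2} \approx 3312.1$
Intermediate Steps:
$-478 + s{\left(5 \right)} 1340 = -478 + \sqrt{3 + 5} \cdot 1340 = -478 + \sqrt{8} \cdot 1340 = -478 + 2 \sqrt{2} \cdot 1340 = -478 + 2680 \sqrt{2}$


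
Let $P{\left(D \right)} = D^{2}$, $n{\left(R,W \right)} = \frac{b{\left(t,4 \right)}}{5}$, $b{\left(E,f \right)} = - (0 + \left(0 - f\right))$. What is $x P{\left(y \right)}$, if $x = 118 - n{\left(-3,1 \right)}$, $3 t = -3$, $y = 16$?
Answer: $\frac{150016}{5} \approx 30003.0$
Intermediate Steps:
$t = -1$ ($t = \frac{1}{3} \left(-3\right) = -1$)
$b{\left(E,f \right)} = f$ ($b{\left(E,f \right)} = - (0 - f) = - \left(-1\right) f = f$)
$n{\left(R,W \right)} = \frac{4}{5}$
$x = \frac{586}{5}$ ($x = 118 - \frac{4}{5} = \frac{586}{5} \approx 117.2$)
$x P{\left(y \right)} = \frac{586 \cdot 16^{2}}{5} = \frac{586}{5} \cdot 256 = \frac{150016}{5}$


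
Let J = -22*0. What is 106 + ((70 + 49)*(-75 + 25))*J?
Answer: 106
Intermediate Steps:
J = 0
106 + ((70 + 49)*(-75 + 25))*J = 106 + ((70 + 49)*(-75 + 25))*0 = 106 + (119*(-50))*0 = 106 - 5950*0 = 106 + 0 = 106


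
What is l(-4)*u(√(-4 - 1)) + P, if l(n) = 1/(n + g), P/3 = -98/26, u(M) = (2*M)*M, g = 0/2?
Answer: -229/26 ≈ -8.8077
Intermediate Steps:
g = 0 (g = 0*(½) = 0)
u(M) = 2*M²
P = -147/13 (P = 3*(-98/26) = 3*(-98*1/26) = 3*(-49/13) = -147/13 ≈ -11.308)
l(n) = 1/n (l(n) = 1/(n + 0) = 1/n)
l(-4)*u(√(-4 - 1)) + P = (2*(√(-4 - 1))²)/(-4) - 147/13 = -(√(-5))²/2 - 147/13 = -(I*√5)²/2 - 147/13 = -(-5)/2 - 147/13 = -¼*(-10) - 147/13 = 5/2 - 147/13 = -229/26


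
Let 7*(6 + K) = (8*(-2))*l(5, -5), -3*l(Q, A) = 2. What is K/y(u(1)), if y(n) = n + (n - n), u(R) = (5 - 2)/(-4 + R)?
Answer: 94/21 ≈ 4.4762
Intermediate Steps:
l(Q, A) = -⅔ (l(Q, A) = -⅓*2 = -⅔)
u(R) = 3/(-4 + R)
K = -94/21 (K = -6 + ((8*(-2))*(-⅔))/7 = -6 + (-16*(-⅔))/7 = -6 + (⅐)*(32/3) = -6 + 32/21 = -94/21 ≈ -4.4762)
y(n) = n (y(n) = n + 0 = n)
K/y(u(1)) = -94/(21*(3/(-4 + 1))) = -94/(21*(3/(-3))) = -94/(21*(3*(-⅓))) = -94/21/(-1) = -94/21*(-1) = 94/21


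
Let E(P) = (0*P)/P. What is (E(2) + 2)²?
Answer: 4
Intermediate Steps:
E(P) = 0 (E(P) = 0/P = 0)
(E(2) + 2)² = (0 + 2)² = 2² = 4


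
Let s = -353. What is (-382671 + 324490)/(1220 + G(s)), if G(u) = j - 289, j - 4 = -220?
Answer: -58181/715 ≈ -81.372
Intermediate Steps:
j = -216 (j = 4 - 220 = -216)
G(u) = -505 (G(u) = -216 - 289 = -505)
(-382671 + 324490)/(1220 + G(s)) = (-382671 + 324490)/(1220 - 505) = -58181/715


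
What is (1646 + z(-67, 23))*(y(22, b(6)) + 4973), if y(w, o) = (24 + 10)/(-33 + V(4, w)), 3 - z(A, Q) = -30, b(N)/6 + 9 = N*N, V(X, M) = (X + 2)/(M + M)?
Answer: 6035553349/723 ≈ 8.3479e+6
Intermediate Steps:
V(X, M) = (2 + X)/(2*M) (V(X, M) = (2 + X)/((2*M)) = (2 + X)*(1/(2*M)) = (2 + X)/(2*M))
b(N) = -54 + 6*N**2 (b(N) = -54 + 6*(N*N) = -54 + 6*N**2)
z(A, Q) = 33 (z(A, Q) = 3 - 1*(-30) = 3 + 30 = 33)
y(w, o) = 34/(-33 + 3/w) (y(w, o) = (24 + 10)/(-33 + (2 + 4)/(2*w)) = 34/(-33 + (1/2)*6/w) = 34/(-33 + 3/w))
(1646 + z(-67, 23))*(y(22, b(6)) + 4973) = (1646 + 33)*(-34*22/(-3 + 33*22) + 4973) = 1679*(-34*22/(-3 + 726) + 4973) = 1679*(-34*22/723 + 4973) = 1679*(-34*22*1/723 + 4973) = 1679*(-748/723 + 4973) = 1679*(3594731/723) = 6035553349/723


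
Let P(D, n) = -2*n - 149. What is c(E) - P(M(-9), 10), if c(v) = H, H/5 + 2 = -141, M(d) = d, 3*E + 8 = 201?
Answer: -546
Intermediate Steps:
E = 193/3 (E = -8/3 + (1/3)*201 = -8/3 + 67 = 193/3 ≈ 64.333)
P(D, n) = -149 - 2*n
H = -715 (H = -10 + 5*(-141) = -10 - 705 = -715)
c(v) = -715
c(E) - P(M(-9), 10) = -715 - (-149 - 2*10) = -715 - (-149 - 20) = -715 - 1*(-169) = -715 + 169 = -546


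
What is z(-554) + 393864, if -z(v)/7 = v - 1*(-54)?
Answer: 397364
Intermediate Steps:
z(v) = -378 - 7*v (z(v) = -7*(v - 1*(-54)) = -7*(v + 54) = -7*(54 + v) = -378 - 7*v)
z(-554) + 393864 = (-378 - 7*(-554)) + 393864 = (-378 + 3878) + 393864 = 3500 + 393864 = 397364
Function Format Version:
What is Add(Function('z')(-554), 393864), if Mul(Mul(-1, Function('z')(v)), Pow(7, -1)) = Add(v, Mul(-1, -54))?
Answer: 397364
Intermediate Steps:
Function('z')(v) = Add(-378, Mul(-7, v)) (Function('z')(v) = Mul(-7, Add(v, Mul(-1, -54))) = Mul(-7, Add(v, 54)) = Mul(-7, Add(54, v)) = Add(-378, Mul(-7, v)))
Add(Function('z')(-554), 393864) = Add(Add(-378, Mul(-7, -554)), 393864) = Add(Add(-378, 3878), 393864) = Add(3500, 393864) = 397364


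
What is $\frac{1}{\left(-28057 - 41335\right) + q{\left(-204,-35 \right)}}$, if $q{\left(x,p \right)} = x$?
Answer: $- \frac{1}{69596} \approx -1.4369 \cdot 10^{-5}$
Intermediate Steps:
$\frac{1}{\left(-28057 - 41335\right) + q{\left(-204,-35 \right)}} = \frac{1}{\left(-28057 - 41335\right) - 204} = \frac{1}{-69392 - 204} = \frac{1}{-69596} = - \frac{1}{69596}$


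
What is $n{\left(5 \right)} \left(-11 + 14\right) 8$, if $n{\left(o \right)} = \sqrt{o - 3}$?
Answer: $24 \sqrt{2} \approx 33.941$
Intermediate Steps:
$n{\left(o \right)} = \sqrt{-3 + o}$
$n{\left(5 \right)} \left(-11 + 14\right) 8 = \sqrt{-3 + 5} \left(-11 + 14\right) 8 = \sqrt{2} \cdot 3 \cdot 8 = 3 \sqrt{2} \cdot 8 = 24 \sqrt{2}$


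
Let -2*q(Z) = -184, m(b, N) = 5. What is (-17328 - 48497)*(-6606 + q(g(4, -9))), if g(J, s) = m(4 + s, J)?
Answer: 428784050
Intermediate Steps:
g(J, s) = 5
q(Z) = 92 (q(Z) = -½*(-184) = 92)
(-17328 - 48497)*(-6606 + q(g(4, -9))) = (-17328 - 48497)*(-6606 + 92) = -65825*(-6514) = 428784050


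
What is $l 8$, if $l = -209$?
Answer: $-1672$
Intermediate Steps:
$l 8 = \left(-209\right) 8 = -1672$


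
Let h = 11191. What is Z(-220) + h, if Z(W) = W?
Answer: 10971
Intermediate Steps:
Z(-220) + h = -220 + 11191 = 10971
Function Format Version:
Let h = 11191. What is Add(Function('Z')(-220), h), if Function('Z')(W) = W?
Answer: 10971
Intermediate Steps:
Add(Function('Z')(-220), h) = Add(-220, 11191) = 10971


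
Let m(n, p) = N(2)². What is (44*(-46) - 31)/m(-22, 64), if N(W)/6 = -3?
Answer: -685/108 ≈ -6.3426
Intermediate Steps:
N(W) = -18 (N(W) = 6*(-3) = -18)
m(n, p) = 324 (m(n, p) = (-18)² = 324)
(44*(-46) - 31)/m(-22, 64) = (44*(-46) - 31)/324 = (-2024 - 31)*(1/324) = -2055*1/324 = -685/108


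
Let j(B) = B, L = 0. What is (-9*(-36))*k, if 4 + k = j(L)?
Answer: -1296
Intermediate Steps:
k = -4 (k = -4 + 0 = -4)
(-9*(-36))*k = -9*(-36)*(-4) = 324*(-4) = -1296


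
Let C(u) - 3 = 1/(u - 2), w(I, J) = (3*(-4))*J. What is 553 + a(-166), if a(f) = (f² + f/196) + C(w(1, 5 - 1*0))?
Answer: 42700817/1519 ≈ 28111.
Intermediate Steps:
w(I, J) = -12*J
C(u) = 3 + 1/(-2 + u) (C(u) = 3 + 1/(u - 2) = 3 + 1/(-2 + u))
a(f) = 185/62 + f² + f/196 (a(f) = (f² + f/196) + (-5 + 3*(-12*(5 - 1*0)))/(-2 - 12*(5 - 1*0)) = (f² + f/196) + (-5 + 3*(-12*(5 + 0)))/(-2 - 12*(5 + 0)) = (f² + f/196) + (-5 + 3*(-12*5))/(-2 - 12*5) = (f² + f/196) + (-5 + 3*(-60))/(-2 - 60) = (f² + f/196) + (-5 - 180)/(-62) = (f² + f/196) - 1/62*(-185) = (f² + f/196) + 185/62 = 185/62 + f² + f/196)
553 + a(-166) = 553 + (185/62 + (-166)² + (1/196)*(-166)) = 553 + (185/62 + 27556 - 83/98) = 553 + 41860810/1519 = 42700817/1519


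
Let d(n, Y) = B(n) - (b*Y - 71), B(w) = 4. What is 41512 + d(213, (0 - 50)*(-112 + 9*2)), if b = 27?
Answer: -85313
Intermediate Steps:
d(n, Y) = 75 - 27*Y (d(n, Y) = 4 - (27*Y - 71) = 4 - (-71 + 27*Y) = 4 + (71 - 27*Y) = 75 - 27*Y)
41512 + d(213, (0 - 50)*(-112 + 9*2)) = 41512 + (75 - 27*(0 - 50)*(-112 + 9*2)) = 41512 + (75 - (-1350)*(-112 + 18)) = 41512 + (75 - (-1350)*(-94)) = 41512 + (75 - 27*4700) = 41512 + (75 - 126900) = 41512 - 126825 = -85313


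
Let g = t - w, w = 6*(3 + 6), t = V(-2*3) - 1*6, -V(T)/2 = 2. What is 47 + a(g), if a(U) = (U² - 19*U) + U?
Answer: 5295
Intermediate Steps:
V(T) = -4 (V(T) = -2*2 = -4)
t = -10 (t = -4 - 1*6 = -4 - 6 = -10)
w = 54 (w = 6*9 = 54)
g = -64 (g = -10 - 1*54 = -10 - 54 = -64)
a(U) = U² - 18*U
47 + a(g) = 47 - 64*(-18 - 64) = 47 - 64*(-82) = 47 + 5248 = 5295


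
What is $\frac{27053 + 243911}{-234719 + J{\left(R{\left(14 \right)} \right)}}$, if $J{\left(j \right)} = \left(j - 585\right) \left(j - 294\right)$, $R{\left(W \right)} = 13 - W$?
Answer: $- \frac{270964}{61849} \approx -4.3811$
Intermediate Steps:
$J{\left(j \right)} = \left(-585 + j\right) \left(-294 + j\right)$ ($J{\left(j \right)} = \left(j - 585\right) \left(-294 + j\right) = \left(-585 + j\right) \left(-294 + j\right)$)
$\frac{27053 + 243911}{-234719 + J{\left(R{\left(14 \right)} \right)}} = \frac{27053 + 243911}{-234719 + \left(171990 + \left(13 - 14\right)^{2} - 879 \left(13 - 14\right)\right)} = \frac{270964}{-234719 + \left(171990 + \left(13 - 14\right)^{2} - 879 \left(13 - 14\right)\right)} = \frac{270964}{-234719 + \left(171990 + \left(-1\right)^{2} - -879\right)} = \frac{270964}{-234719 + \left(171990 + 1 + 879\right)} = \frac{270964}{-234719 + 172870} = \frac{270964}{-61849} = 270964 \left(- \frac{1}{61849}\right) = - \frac{270964}{61849}$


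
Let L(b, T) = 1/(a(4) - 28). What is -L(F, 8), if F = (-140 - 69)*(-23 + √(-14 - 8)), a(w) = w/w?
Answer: 1/27 ≈ 0.037037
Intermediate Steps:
a(w) = 1
F = 4807 - 209*I*√22 (F = -209*(-23 + √(-22)) = -209*(-23 + I*√22) = 4807 - 209*I*√22 ≈ 4807.0 - 980.3*I)
L(b, T) = -1/27 (L(b, T) = 1/(1 - 28) = 1/(-27) = -1/27)
-L(F, 8) = -1*(-1/27) = 1/27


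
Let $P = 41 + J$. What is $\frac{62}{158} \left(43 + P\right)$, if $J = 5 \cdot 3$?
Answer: $\frac{3069}{79} \approx 38.848$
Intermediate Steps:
$J = 15$
$P = 56$ ($P = 41 + 15 = 56$)
$\frac{62}{158} \left(43 + P\right) = \frac{62}{158} \left(43 + 56\right) = 62 \cdot \frac{1}{158} \cdot 99 = \frac{31}{79} \cdot 99 = \frac{3069}{79}$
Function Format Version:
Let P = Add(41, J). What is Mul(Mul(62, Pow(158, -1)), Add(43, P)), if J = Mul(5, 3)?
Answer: Rational(3069, 79) ≈ 38.848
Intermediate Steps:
J = 15
P = 56 (P = Add(41, 15) = 56)
Mul(Mul(62, Pow(158, -1)), Add(43, P)) = Mul(Mul(62, Pow(158, -1)), Add(43, 56)) = Mul(Mul(62, Rational(1, 158)), 99) = Mul(Rational(31, 79), 99) = Rational(3069, 79)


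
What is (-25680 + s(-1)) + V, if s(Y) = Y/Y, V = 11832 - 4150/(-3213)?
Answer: -44486261/3213 ≈ -13846.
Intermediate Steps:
V = 38020366/3213 (V = 11832 - 4150*(-1/3213) = 11832 + 4150/3213 = 38020366/3213 ≈ 11833.)
s(Y) = 1
(-25680 + s(-1)) + V = (-25680 + 1) + 38020366/3213 = -25679 + 38020366/3213 = -44486261/3213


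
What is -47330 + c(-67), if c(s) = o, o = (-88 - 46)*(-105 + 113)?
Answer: -48402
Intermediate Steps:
o = -1072 (o = -134*8 = -1072)
c(s) = -1072
-47330 + c(-67) = -47330 - 1072 = -48402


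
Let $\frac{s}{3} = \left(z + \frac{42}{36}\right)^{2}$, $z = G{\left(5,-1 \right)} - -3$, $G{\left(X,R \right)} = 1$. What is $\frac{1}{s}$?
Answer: $\frac{12}{961} \approx 0.012487$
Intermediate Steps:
$z = 4$ ($z = 1 - -3 = 1 + 3 = 4$)
$s = \frac{961}{12}$ ($s = 3 \left(4 + \frac{42}{36}\right)^{2} = 3 \left(4 + 42 \cdot \frac{1}{36}\right)^{2} = 3 \left(4 + \frac{7}{6}\right)^{2} = 3 \left(\frac{31}{6}\right)^{2} = 3 \cdot \frac{961}{36} = \frac{961}{12} \approx 80.083$)
$\frac{1}{s} = \frac{1}{\frac{961}{12}} = \frac{12}{961}$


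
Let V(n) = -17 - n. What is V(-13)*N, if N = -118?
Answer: 472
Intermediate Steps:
V(-13)*N = (-17 - 1*(-13))*(-118) = (-17 + 13)*(-118) = -4*(-118) = 472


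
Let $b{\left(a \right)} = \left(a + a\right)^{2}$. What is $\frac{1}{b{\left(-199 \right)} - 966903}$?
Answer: $- \frac{1}{808499} \approx -1.2369 \cdot 10^{-6}$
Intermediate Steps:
$b{\left(a \right)} = 4 a^{2}$ ($b{\left(a \right)} = \left(2 a\right)^{2} = 4 a^{2}$)
$\frac{1}{b{\left(-199 \right)} - 966903} = \frac{1}{4 \left(-199\right)^{2} - 966903} = \frac{1}{4 \cdot 39601 - 966903} = \frac{1}{158404 - 966903} = \frac{1}{-808499} = - \frac{1}{808499}$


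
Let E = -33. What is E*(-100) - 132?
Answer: 3168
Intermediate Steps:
E*(-100) - 132 = -33*(-100) - 132 = 3300 - 132 = 3168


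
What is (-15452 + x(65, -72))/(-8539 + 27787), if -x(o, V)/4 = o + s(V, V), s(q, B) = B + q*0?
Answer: -964/1203 ≈ -0.80133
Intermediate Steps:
s(q, B) = B (s(q, B) = B + 0 = B)
x(o, V) = -4*V - 4*o (x(o, V) = -4*(o + V) = -4*(V + o) = -4*V - 4*o)
(-15452 + x(65, -72))/(-8539 + 27787) = (-15452 + (-4*(-72) - 4*65))/(-8539 + 27787) = (-15452 + (288 - 260))/19248 = (-15452 + 28)*(1/19248) = -15424*1/19248 = -964/1203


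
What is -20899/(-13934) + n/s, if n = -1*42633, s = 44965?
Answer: 345675313/626542310 ≈ 0.55172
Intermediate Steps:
n = -42633
-20899/(-13934) + n/s = -20899/(-13934) - 42633/44965 = -20899*(-1/13934) - 42633*1/44965 = 20899/13934 - 42633/44965 = 345675313/626542310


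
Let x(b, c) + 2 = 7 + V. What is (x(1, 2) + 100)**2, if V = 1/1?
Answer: 11236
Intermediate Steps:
V = 1
x(b, c) = 6 (x(b, c) = -2 + (7 + 1) = -2 + 8 = 6)
(x(1, 2) + 100)**2 = (6 + 100)**2 = 106**2 = 11236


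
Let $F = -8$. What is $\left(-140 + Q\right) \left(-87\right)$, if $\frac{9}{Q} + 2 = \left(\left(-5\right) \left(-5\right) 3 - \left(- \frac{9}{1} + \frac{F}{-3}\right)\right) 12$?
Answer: $\frac{11862537}{974} \approx 12179.0$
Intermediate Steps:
$Q = \frac{9}{974}$ ($Q = \frac{9}{-2 + \left(\left(-5\right) \left(-5\right) 3 - \left(- \frac{9}{1} - \frac{8}{-3}\right)\right) 12} = \frac{9}{-2 + \left(25 \cdot 3 - \left(\left(-9\right) 1 - - \frac{8}{3}\right)\right) 12} = \frac{9}{-2 + \left(75 - \left(-9 + \frac{8}{3}\right)\right) 12} = \frac{9}{-2 + \left(75 - - \frac{19}{3}\right) 12} = \frac{9}{-2 + \left(75 + \frac{19}{3}\right) 12} = \frac{9}{-2 + \frac{244}{3} \cdot 12} = \frac{9}{-2 + 976} = \frac{9}{974} \approx 0.0092402$)
$\left(-140 + Q\right) \left(-87\right) = \left(-140 + \frac{9}{974}\right) \left(-87\right) = \left(- \frac{136351}{974}\right) \left(-87\right) = \frac{11862537}{974}$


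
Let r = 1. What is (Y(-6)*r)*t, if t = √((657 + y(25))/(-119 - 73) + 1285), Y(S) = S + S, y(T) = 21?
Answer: -3*√82014/2 ≈ -429.57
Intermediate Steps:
Y(S) = 2*S
t = √82014/8 (t = √((657 + 21)/(-119 - 73) + 1285) = √(678/(-192) + 1285) = √(678*(-1/192) + 1285) = √(-113/32 + 1285) = √(41007/32) = √82014/8 ≈ 35.798)
(Y(-6)*r)*t = ((2*(-6))*1)*(√82014/8) = (-12*1)*(√82014/8) = -3*√82014/2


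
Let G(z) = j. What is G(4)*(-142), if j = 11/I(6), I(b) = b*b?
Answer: -781/18 ≈ -43.389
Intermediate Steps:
I(b) = b**2
j = 11/36 (j = 11/(6**2) = 11/36 ≈ 0.30556)
G(z) = 11/36
G(4)*(-142) = (11/36)*(-142) = -781/18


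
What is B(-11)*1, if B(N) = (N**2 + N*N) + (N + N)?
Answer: 220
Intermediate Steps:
B(N) = 2*N + 2*N**2 (B(N) = (N**2 + N**2) + 2*N = 2*N**2 + 2*N = 2*N + 2*N**2)
B(-11)*1 = (2*(-11)*(1 - 11))*1 = (2*(-11)*(-10))*1 = 220*1 = 220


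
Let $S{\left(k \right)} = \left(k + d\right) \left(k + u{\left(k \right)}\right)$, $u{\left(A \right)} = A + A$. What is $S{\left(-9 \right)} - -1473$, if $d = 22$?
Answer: $1122$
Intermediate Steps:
$u{\left(A \right)} = 2 A$
$S{\left(k \right)} = 3 k \left(22 + k\right)$ ($S{\left(k \right)} = \left(k + 22\right) \left(k + 2 k\right) = \left(22 + k\right) 3 k = 3 k \left(22 + k\right)$)
$S{\left(-9 \right)} - -1473 = 3 \left(-9\right) \left(22 - 9\right) - -1473 = 3 \left(-9\right) 13 + 1473 = -351 + 1473 = 1122$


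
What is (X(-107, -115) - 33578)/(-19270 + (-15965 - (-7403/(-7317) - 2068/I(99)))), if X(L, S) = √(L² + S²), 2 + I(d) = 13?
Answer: 122845113/128223151 - 95121*√146/256446302 ≈ 0.95358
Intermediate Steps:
I(d) = 11 (I(d) = -2 + 13 = 11)
(X(-107, -115) - 33578)/(-19270 + (-15965 - (-7403/(-7317) - 2068/I(99)))) = (√((-107)² + (-115)²) - 33578)/(-19270 + (-15965 - (-7403/(-7317) - 2068/11))) = (√(11449 + 13225) - 33578)/(-19270 + (-15965 - (-7403*(-1/7317) - 2068*1/11))) = (√24674 - 33578)/(-19270 + (-15965 - (7403/7317 - 188))) = (13*√146 - 33578)/(-19270 + (-15965 - 1*(-1368193/7317))) = (-33578 + 13*√146)/(-19270 + (-15965 + 1368193/7317)) = (-33578 + 13*√146)/(-19270 - 115447712/7317) = (-33578 + 13*√146)/(-256446302/7317) = (-33578 + 13*√146)*(-7317/256446302) = 122845113/128223151 - 95121*√146/256446302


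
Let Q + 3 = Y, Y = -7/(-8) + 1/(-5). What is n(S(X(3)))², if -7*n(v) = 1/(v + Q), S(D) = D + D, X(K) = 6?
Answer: 1600/7338681 ≈ 0.00021802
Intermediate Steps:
S(D) = 2*D
Y = 27/40 (Y = -7*(-⅛) + 1*(-⅕) = 7/8 - ⅕ = 27/40 ≈ 0.67500)
Q = -93/40 (Q = -3 + 27/40 = -93/40 ≈ -2.3250)
n(v) = -1/(7*(-93/40 + v)) (n(v) = -1/(7*(v - 93/40)) = -1/(7*(-93/40 + v)))
n(S(X(3)))² = (-40/(-651 + 280*(2*6)))² = (-40/(-651 + 280*12))² = (-40/(-651 + 3360))² = (-40/2709)² = 1600/7338681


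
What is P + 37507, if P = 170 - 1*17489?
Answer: 20188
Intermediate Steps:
P = -17319 (P = 170 - 17489 = -17319)
P + 37507 = -17319 + 37507 = 20188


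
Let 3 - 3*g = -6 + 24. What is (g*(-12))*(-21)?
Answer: -1260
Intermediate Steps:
g = -5 (g = 1 - (-6 + 24)/3 = 1 - 1/3*18 = 1 - 6 = -5)
(g*(-12))*(-21) = -5*(-12)*(-21) = 60*(-21) = -1260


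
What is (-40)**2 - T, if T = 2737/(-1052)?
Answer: 1685937/1052 ≈ 1602.6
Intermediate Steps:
T = -2737/1052 (T = 2737*(-1/1052) = -2737/1052 ≈ -2.6017)
(-40)**2 - T = (-40)**2 - 1*(-2737/1052) = 1600 + 2737/1052 = 1685937/1052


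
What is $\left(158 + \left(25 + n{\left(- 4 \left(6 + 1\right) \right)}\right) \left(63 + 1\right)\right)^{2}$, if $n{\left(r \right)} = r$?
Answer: $1156$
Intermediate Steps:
$\left(158 + \left(25 + n{\left(- 4 \left(6 + 1\right) \right)}\right) \left(63 + 1\right)\right)^{2} = \left(158 + \left(25 - 4 \left(6 + 1\right)\right) \left(63 + 1\right)\right)^{2} = \left(158 + \left(25 - 28\right) 64\right)^{2} = \left(158 - 192\right)^{2} = \left(-34\right)^{2} = 1156$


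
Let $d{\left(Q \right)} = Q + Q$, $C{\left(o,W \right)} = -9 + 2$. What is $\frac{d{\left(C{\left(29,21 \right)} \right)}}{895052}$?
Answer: $- \frac{7}{447526} \approx -1.5642 \cdot 10^{-5}$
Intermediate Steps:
$C{\left(o,W \right)} = -7$
$d{\left(Q \right)} = 2 Q$
$\frac{d{\left(C{\left(29,21 \right)} \right)}}{895052} = \frac{2 \left(-7\right)}{895052} = \left(-14\right) \frac{1}{895052} = - \frac{7}{447526}$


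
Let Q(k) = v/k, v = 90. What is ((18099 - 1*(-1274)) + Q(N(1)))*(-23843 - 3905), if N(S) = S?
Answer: -540059324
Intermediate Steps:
Q(k) = 90/k
((18099 - 1*(-1274)) + Q(N(1)))*(-23843 - 3905) = ((18099 - 1*(-1274)) + 90/1)*(-23843 - 3905) = ((18099 + 1274) + 90*1)*(-27748) = (19373 + 90)*(-27748) = 19463*(-27748) = -540059324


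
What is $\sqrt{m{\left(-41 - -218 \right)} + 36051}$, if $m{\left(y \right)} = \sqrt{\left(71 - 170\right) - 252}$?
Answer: $\sqrt{36051 + 3 i \sqrt{39}} \approx 189.87 + 0.0493 i$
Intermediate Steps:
$m{\left(y \right)} = 3 i \sqrt{39}$ ($m{\left(y \right)} = \sqrt{\left(71 - 170\right) - 252} = \sqrt{-99 - 252} = \sqrt{-351} = 3 i \sqrt{39}$)
$\sqrt{m{\left(-41 - -218 \right)} + 36051} = \sqrt{3 i \sqrt{39} + 36051} = \sqrt{36051 + 3 i \sqrt{39}}$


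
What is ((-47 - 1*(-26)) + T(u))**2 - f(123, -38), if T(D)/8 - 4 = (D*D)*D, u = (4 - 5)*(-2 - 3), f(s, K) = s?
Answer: 1021998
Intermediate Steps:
u = 5 (u = -1*(-5) = 5)
T(D) = 32 + 8*D**3 (T(D) = 32 + 8*((D*D)*D) = 32 + 8*(D**2*D) = 32 + 8*D**3)
((-47 - 1*(-26)) + T(u))**2 - f(123, -38) = ((-47 - 1*(-26)) + (32 + 8*5**3))**2 - 1*123 = ((-47 + 26) + (32 + 8*125))**2 - 123 = (-21 + (32 + 1000))**2 - 123 = (-21 + 1032)**2 - 123 = 1011**2 - 123 = 1022121 - 123 = 1021998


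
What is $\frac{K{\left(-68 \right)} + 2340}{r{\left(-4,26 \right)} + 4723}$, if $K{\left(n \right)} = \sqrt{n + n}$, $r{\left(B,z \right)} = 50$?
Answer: $\frac{780}{1591} + \frac{2 i \sqrt{34}}{4773} \approx 0.49026 + 0.0024433 i$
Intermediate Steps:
$K{\left(n \right)} = \sqrt{2} \sqrt{n}$ ($K{\left(n \right)} = \sqrt{2 n} = \sqrt{2} \sqrt{n}$)
$\frac{K{\left(-68 \right)} + 2340}{r{\left(-4,26 \right)} + 4723} = \frac{\sqrt{2} \sqrt{-68} + 2340}{50 + 4723} = \frac{\sqrt{2} \cdot 2 i \sqrt{17} + 2340}{4773} = \left(2 i \sqrt{34} + 2340\right) \frac{1}{4773} = \left(2340 + 2 i \sqrt{34}\right) \frac{1}{4773} = \frac{780}{1591} + \frac{2 i \sqrt{34}}{4773}$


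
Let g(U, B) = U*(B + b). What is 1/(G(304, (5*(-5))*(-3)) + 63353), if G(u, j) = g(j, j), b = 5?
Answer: 1/69353 ≈ 1.4419e-5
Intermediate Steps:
g(U, B) = U*(5 + B) (g(U, B) = U*(B + 5) = U*(5 + B))
G(u, j) = j*(5 + j)
1/(G(304, (5*(-5))*(-3)) + 63353) = 1/(((5*(-5))*(-3))*(5 + (5*(-5))*(-3)) + 63353) = 1/((-25*(-3))*(5 - 25*(-3)) + 63353) = 1/(75*(5 + 75) + 63353) = 1/(75*80 + 63353) = 1/(6000 + 63353) = 1/69353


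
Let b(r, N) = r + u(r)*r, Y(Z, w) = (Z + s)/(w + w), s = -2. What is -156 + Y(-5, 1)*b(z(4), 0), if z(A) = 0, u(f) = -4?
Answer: -156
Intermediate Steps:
Y(Z, w) = (-2 + Z)/(2*w) (Y(Z, w) = (Z - 2)/(w + w) = (-2 + Z)/((2*w)) = (-2 + Z)*(1/(2*w)) = (-2 + Z)/(2*w))
b(r, N) = -3*r (b(r, N) = r - 4*r = -3*r)
-156 + Y(-5, 1)*b(z(4), 0) = -156 + ((1/2)*(-2 - 5)/1)*(-3*0) = -156 + ((1/2)*1*(-7))*0 = -156 - 7/2*0 = -156 + 0 = -156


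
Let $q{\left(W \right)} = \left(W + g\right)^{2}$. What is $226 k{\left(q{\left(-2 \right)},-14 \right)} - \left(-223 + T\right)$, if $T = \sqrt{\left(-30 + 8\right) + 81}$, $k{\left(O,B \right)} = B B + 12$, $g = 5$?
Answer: $47231 - \sqrt{59} \approx 47223.0$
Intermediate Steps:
$q{\left(W \right)} = \left(5 + W\right)^{2}$ ($q{\left(W \right)} = \left(W + 5\right)^{2} = \left(5 + W\right)^{2}$)
$k{\left(O,B \right)} = 12 + B^{2}$ ($k{\left(O,B \right)} = B^{2} + 12 = 12 + B^{2}$)
$T = \sqrt{59}$ ($T = \sqrt{-22 + 81} = \sqrt{59} \approx 7.6811$)
$226 k{\left(q{\left(-2 \right)},-14 \right)} - \left(-223 + T\right) = 226 \left(12 + \left(-14\right)^{2}\right) + \left(223 - \sqrt{59}\right) = 226 \left(12 + 196\right) + \left(223 - \sqrt{59}\right) = 226 \cdot 208 + \left(223 - \sqrt{59}\right) = 47008 + \left(223 - \sqrt{59}\right) = 47231 - \sqrt{59}$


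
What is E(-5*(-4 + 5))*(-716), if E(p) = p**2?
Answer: -17900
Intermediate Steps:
E(-5*(-4 + 5))*(-716) = (-5*(-4 + 5))**2*(-716) = (-5*1)**2*(-716) = (-5)**2*(-716) = 25*(-716) = -17900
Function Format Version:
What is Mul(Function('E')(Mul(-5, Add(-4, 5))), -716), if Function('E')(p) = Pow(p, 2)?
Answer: -17900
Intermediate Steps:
Mul(Function('E')(Mul(-5, Add(-4, 5))), -716) = Mul(Pow(Mul(-5, Add(-4, 5)), 2), -716) = Mul(Pow(Mul(-5, 1), 2), -716) = Mul(Pow(-5, 2), -716) = Mul(25, -716) = -17900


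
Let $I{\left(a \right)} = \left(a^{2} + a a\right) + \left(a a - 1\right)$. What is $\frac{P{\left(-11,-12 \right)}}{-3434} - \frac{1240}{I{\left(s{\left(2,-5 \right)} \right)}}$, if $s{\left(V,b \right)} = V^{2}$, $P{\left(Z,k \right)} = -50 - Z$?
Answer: $- \frac{4256327}{161398} \approx -26.372$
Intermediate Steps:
$I{\left(a \right)} = -1 + 3 a^{2}$ ($I{\left(a \right)} = \left(a^{2} + a^{2}\right) + \left(a^{2} - 1\right) = 2 a^{2} + \left(-1 + a^{2}\right) = -1 + 3 a^{2}$)
$\frac{P{\left(-11,-12 \right)}}{-3434} - \frac{1240}{I{\left(s{\left(2,-5 \right)} \right)}} = \frac{-50 - -11}{-3434} - \frac{1240}{-1 + 3 \left(2^{2}\right)^{2}} = \left(-50 + 11\right) \left(- \frac{1}{3434}\right) - \frac{1240}{-1 + 3 \cdot 4^{2}} = \left(-39\right) \left(- \frac{1}{3434}\right) - \frac{1240}{-1 + 3 \cdot 16} = \frac{39}{3434} - \frac{1240}{-1 + 48} = \frac{39}{3434} - \frac{1240}{47} = - \frac{4256327}{161398}$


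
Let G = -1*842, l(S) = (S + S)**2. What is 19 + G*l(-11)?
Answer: -407509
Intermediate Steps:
l(S) = 4*S**2 (l(S) = (2*S)**2 = 4*S**2)
G = -842
19 + G*l(-11) = 19 - 3368*(-11)**2 = 19 - 3368*121 = 19 - 842*484 = 19 - 407528 = -407509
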